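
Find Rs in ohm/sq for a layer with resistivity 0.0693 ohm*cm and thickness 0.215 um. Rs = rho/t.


Step 1: Convert thickness to cm: t = 0.215 um = 2.1500e-05 cm
Step 2: Rs = rho / t = 0.0693 / 2.1500e-05
Step 3: Rs = 3223.3 ohm/sq

3223.3


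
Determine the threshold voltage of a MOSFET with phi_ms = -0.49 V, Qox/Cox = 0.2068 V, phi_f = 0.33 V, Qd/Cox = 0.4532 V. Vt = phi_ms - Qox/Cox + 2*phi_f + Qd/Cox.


Step 1: Vt = phi_ms - Qox/Cox + 2*phi_f + Qd/Cox
Step 2: Vt = -0.49 - 0.2068 + 2*0.33 + 0.4532
Step 3: Vt = -0.49 - 0.2068 + 0.66 + 0.4532
Step 4: Vt = 0.4164 V

0.4164


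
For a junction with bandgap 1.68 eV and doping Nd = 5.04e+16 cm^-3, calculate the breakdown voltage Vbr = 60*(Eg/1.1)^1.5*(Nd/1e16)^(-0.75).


Step 1: Eg/1.1 = 1.68/1.1 = 1.527273
Step 2: (Eg/1.1)^1.5 = 1.527273^1.5 = 1.887448
Step 3: (Nd/1e16)^(-0.75) = (5.04)^(-0.75) = 0.297288
Step 4: Vbr = 60 * 1.887448 * 0.297288 = 33.7 V

33.7


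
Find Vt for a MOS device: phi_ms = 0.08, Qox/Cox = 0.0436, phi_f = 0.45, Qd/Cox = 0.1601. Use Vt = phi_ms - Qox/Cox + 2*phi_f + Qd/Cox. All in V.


Step 1: Vt = phi_ms - Qox/Cox + 2*phi_f + Qd/Cox
Step 2: Vt = 0.08 - 0.0436 + 2*0.45 + 0.1601
Step 3: Vt = 0.08 - 0.0436 + 0.9 + 0.1601
Step 4: Vt = 1.0965 V

1.0965


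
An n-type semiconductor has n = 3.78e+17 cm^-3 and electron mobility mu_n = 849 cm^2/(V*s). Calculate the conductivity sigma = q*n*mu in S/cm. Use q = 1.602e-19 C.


Step 1: sigma = q * n * mu
Step 2: sigma = 1.602e-19 * 3.78e+17 * 849
Step 3: sigma = 5.141e+01 S/cm

5.141e+01


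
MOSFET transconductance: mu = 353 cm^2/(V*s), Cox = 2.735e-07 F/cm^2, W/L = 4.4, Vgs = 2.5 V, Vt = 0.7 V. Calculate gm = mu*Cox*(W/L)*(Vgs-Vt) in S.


Step 1: Vov = Vgs - Vt = 2.5 - 0.7 = 1.8 V
Step 2: gm = mu * Cox * (W/L) * Vov
Step 3: gm = 353 * 2.735e-07 * 4.4 * 1.8 = 7.65e-04 S

7.65e-04


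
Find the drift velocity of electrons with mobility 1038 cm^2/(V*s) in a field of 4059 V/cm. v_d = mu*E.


Step 1: v_d = mu * E
Step 2: v_d = 1038 * 4059 = 4213242
Step 3: v_d = 4.21e+06 cm/s

4.21e+06


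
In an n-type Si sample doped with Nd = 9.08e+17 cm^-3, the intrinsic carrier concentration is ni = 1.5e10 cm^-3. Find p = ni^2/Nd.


Step 1: Since Nd >> ni, n ≈ Nd = 9.08e+17 cm^-3
Step 2: p = ni^2 / n = (1.5e10)^2 / 9.08e+17
Step 3: p = 2.25e20 / 9.08e+17 = 2.48e+02 cm^-3

2.48e+02


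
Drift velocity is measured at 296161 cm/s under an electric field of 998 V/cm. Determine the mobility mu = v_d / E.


Step 1: mu = v_d / E
Step 2: mu = 296161 / 998
Step 3: mu = 296.75 cm^2/(V*s)

296.75


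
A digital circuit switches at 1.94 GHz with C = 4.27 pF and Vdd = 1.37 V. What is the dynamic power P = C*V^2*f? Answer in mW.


Step 1: V^2 = 1.37^2 = 1.8769 V^2
Step 2: P = C*V^2*f = 4.27e-12 F * 1.8769 * 1.94e9 Hz
Step 3: P = 1.554786422e-02 W
Step 4: P = 15.548 mW

15.548


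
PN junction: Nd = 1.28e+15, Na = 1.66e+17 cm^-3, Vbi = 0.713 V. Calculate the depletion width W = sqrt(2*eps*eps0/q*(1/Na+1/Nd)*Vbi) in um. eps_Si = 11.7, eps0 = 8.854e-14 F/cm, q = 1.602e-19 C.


Step 1: 1/Na + 1/Nd = 1/1.66e+17 + 1/1.28e+15 = 7.87274e-16
Step 2: 2*eps*eps0/q = 2*11.7*8.854e-14/1.602e-19 = 1.293281e+07
Step 3: W^2 = 1.293281e+07 * 7.87274e-16 * 0.713 = 7.25953e-09
Step 4: W = sqrt(7.25953e-09) = 8.520e-05 cm = 0.852 um

0.852


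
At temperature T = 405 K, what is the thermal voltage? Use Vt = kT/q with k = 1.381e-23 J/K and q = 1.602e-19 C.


Step 1: kT = 1.381e-23 * 405 = 5.59305e-21 J
Step 2: Vt = kT/q = 5.59305e-21 / 1.602e-19
Step 3: Vt = 0.03491 V

0.03491


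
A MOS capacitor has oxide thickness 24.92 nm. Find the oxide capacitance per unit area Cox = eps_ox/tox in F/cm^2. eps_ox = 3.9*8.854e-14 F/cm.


Step 1: eps_ox = 3.9 * 8.854e-14 = 3.45306e-13 F/cm
Step 2: tox in cm = 24.92 nm * 1e-7 = 2.4920e-06 cm
Step 3: Cox = 3.45306e-13 / 2.4920e-06 = 1.39e-07 F/cm^2

1.39e-07


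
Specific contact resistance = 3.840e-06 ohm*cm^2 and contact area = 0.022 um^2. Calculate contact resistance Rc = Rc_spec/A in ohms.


Step 1: Convert area to cm^2: 0.022 um^2 = 2.2000e-10 cm^2
Step 2: Rc = Rc_spec / A = 3.840e-06 / 2.2000e-10
Step 3: Rc = 1.75e+04 ohms

1.75e+04


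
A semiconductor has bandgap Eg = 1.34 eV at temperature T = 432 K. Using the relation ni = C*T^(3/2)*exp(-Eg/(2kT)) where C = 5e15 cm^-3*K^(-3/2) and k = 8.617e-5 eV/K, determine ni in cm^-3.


Step 1: Compute kT = 8.617e-5 * 432 = 0.03722544 eV
Step 2: Exponent = -Eg/(2kT) = -1.34/(2*0.03722544) = -17.99844
Step 3: T^(3/2) = 432^1.5 = 8978.95
Step 4: ni = 5e15 * 8978.95 * exp(-17.99844) = 6.85e+11 cm^-3

6.85e+11


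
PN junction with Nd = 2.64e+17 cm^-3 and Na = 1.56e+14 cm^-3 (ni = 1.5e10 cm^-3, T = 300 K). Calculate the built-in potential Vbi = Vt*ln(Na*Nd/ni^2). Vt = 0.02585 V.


Step 1: Compute Na*Nd/ni^2 = 1.56e+14 * 2.64e+17 / (1.5e10)^2 = 1.8304e+11
Step 2: ln(1.8304e+11) = 25.9330
Step 3: Vbi = 0.02585 * 25.9330 = 0.67 V

0.67


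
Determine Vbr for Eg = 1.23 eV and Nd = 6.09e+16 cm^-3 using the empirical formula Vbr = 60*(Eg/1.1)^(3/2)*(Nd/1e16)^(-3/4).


Step 1: Eg/1.1 = 1.23/1.1 = 1.118182
Step 2: (Eg/1.1)^1.5 = 1.118182^1.5 = 1.182412
Step 3: (Nd/1e16)^(-0.75) = (6.09)^(-0.75) = 0.257951
Step 4: Vbr = 60 * 1.182412 * 0.257951 = 18.3 V

18.3


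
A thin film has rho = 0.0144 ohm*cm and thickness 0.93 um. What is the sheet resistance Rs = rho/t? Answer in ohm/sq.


Step 1: Convert thickness to cm: t = 0.93 um = 9.3000e-05 cm
Step 2: Rs = rho / t = 0.0144 / 9.3000e-05
Step 3: Rs = 154.8 ohm/sq

154.8


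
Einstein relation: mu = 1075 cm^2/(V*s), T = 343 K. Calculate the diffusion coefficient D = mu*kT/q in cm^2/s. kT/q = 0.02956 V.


Step 1: D = mu * (kT/q)
Step 2: D = 1075 * 0.02956
Step 3: D = 31.78 cm^2/s

31.78


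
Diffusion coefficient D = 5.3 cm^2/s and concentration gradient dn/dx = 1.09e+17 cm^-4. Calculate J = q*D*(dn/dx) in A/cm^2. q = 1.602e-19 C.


Step 1: J = q * D * (dn/dx)
Step 2: J = 1.602e-19 * 5.3 * 1.09e+17
Step 3: J = 9.25e-02 A/cm^2

9.25e-02


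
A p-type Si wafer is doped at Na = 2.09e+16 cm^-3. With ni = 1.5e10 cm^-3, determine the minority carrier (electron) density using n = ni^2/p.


Step 1: Majority hole concentration p ≈ Na = 2.09e+16 cm^-3
Step 2: n = ni^2 / Na = (1.5e10)^2 / 2.09e+16
Step 3: n = 1.08e+04 cm^-3

1.08e+04


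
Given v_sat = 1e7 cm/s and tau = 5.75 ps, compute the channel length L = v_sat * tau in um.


Step 1: tau in seconds = 5.75 ps * 1e-12 = 5.7500e-12 s
Step 2: L = v_sat * tau = 1e7 * 5.7500e-12 = 5.7500e-05 cm
Step 3: L in um = 5.7500e-05 * 1e4 = 0.575 um

0.575


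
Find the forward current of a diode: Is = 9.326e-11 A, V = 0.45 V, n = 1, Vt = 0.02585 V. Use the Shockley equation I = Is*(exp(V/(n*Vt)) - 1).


Step 1: V/(n*Vt) = 0.45/(1*0.02585) = 17.4081
Step 2: exp(17.4081) = 3.6328e+07
Step 3: I = 9.326e-11 * (3.6328e+07 - 1) = 3.39e-03 A

3.39e-03


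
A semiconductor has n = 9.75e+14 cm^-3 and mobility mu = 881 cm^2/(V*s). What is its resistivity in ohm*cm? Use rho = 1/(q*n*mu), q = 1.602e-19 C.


Step 1: sigma = q * n * mu = 1.602e-19 * 9.75e+14 * 881 = 1.37608e-01 S/cm
Step 2: rho = 1 / sigma = 1 / 1.37608e-01 = 7.267 ohm*cm

7.267


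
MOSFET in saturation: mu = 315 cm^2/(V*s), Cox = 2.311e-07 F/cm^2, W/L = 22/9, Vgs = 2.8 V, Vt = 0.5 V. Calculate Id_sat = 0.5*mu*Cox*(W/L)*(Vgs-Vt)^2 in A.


Step 1: Overdrive voltage Vov = Vgs - Vt = 2.8 - 0.5 = 2.3 V
Step 2: W/L = 22/9 = 2.44444
Step 3: Id = 0.5 * 315 * 2.311e-07 * 2.44444 * 2.3^2
Step 4: Id = 4.71e-04 A

4.71e-04


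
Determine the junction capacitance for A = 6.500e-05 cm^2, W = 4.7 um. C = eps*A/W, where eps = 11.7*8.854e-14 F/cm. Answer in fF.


Step 1: eps_Si = 11.7 * 8.854e-14 = 1.035918e-12 F/cm
Step 2: W in cm = 4.7 * 1e-4 = 4.70e-04 cm
Step 3: C = 1.035918e-12 * 6.500e-05 / 4.70e-04 = 1.432653e-13 F
Step 4: C = 143.27 fF

143.27


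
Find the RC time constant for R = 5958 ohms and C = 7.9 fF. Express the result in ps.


Step 1: tau = R * C
Step 2: tau = 5958 * 7.9 fF = 5958 * 7.9e-15 F
Step 3: tau = 4.70682e-11 s = 47.0682 ps

47.0682


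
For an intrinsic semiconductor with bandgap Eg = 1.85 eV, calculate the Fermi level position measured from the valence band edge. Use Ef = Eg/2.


Step 1: For an intrinsic semiconductor, the Fermi level sits at midgap.
Step 2: Ef = Eg / 2 = 1.85 / 2 = 0.925 eV

0.925


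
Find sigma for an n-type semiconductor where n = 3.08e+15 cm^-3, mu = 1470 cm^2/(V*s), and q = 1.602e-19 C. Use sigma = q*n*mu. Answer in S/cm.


Step 1: sigma = q * n * mu
Step 2: sigma = 1.602e-19 * 3.08e+15 * 1470
Step 3: sigma = 7.253e-01 S/cm

7.253e-01


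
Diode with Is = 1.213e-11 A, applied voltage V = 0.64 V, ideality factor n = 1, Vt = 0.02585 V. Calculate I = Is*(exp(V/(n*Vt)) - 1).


Step 1: V/(n*Vt) = 0.64/(1*0.02585) = 24.7582
Step 2: exp(24.7582) = 5.6539e+10
Step 3: I = 1.213e-11 * (5.6539e+10 - 1) = 6.86e-01 A

6.86e-01


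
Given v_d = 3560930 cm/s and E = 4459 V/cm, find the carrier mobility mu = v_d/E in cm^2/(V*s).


Step 1: mu = v_d / E
Step 2: mu = 3560930 / 4459
Step 3: mu = 798.59 cm^2/(V*s)

798.59


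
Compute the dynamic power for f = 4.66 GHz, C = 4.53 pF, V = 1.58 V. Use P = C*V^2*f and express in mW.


Step 1: V^2 = 1.58^2 = 2.4964 V^2
Step 2: P = C*V^2*f = 4.53e-12 F * 2.4964 * 4.66e9 Hz
Step 3: P = 5.269850472e-02 W
Step 4: P = 52.699 mW

52.699


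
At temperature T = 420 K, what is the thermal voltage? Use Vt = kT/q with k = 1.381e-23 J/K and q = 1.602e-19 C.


Step 1: kT = 1.381e-23 * 420 = 5.8002e-21 J
Step 2: Vt = kT/q = 5.8002e-21 / 1.602e-19
Step 3: Vt = 0.03621 V

0.03621


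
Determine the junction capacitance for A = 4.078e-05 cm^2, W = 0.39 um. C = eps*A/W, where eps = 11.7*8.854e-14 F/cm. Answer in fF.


Step 1: eps_Si = 11.7 * 8.854e-14 = 1.035918e-12 F/cm
Step 2: W in cm = 0.39 * 1e-4 = 3.90e-05 cm
Step 3: C = 1.035918e-12 * 4.078e-05 / 3.90e-05 = 1.083198e-12 F
Step 4: C = 1083.2 fF

1083.2


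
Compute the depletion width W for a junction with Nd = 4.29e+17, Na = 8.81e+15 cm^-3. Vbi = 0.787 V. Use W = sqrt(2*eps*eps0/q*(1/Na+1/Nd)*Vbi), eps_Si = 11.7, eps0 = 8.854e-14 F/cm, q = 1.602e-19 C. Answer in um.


Step 1: 1/Na + 1/Nd = 1/8.81e+15 + 1/4.29e+17 = 1.15838e-16
Step 2: 2*eps*eps0/q = 2*11.7*8.854e-14/1.602e-19 = 1.293281e+07
Step 3: W^2 = 1.293281e+07 * 1.15838e-16 * 0.787 = 1.17901e-09
Step 4: W = sqrt(1.17901e-09) = 3.434e-05 cm = 0.3434 um

0.3434


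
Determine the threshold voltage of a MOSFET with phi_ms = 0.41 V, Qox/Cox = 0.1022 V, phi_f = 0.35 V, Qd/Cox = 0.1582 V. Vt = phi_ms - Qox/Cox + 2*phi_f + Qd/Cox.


Step 1: Vt = phi_ms - Qox/Cox + 2*phi_f + Qd/Cox
Step 2: Vt = 0.41 - 0.1022 + 2*0.35 + 0.1582
Step 3: Vt = 0.41 - 0.1022 + 0.7 + 0.1582
Step 4: Vt = 1.166 V

1.166


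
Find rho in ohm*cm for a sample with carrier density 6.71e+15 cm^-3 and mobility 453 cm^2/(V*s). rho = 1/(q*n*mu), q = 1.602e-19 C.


Step 1: sigma = q * n * mu = 1.602e-19 * 6.71e+15 * 453 = 4.86949e-01 S/cm
Step 2: rho = 1 / sigma = 1 / 4.86949e-01 = 2.054 ohm*cm

2.054


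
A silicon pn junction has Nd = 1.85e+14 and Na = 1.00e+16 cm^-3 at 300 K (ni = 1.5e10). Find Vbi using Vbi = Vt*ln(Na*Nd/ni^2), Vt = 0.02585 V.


Step 1: Compute Na*Nd/ni^2 = 1.00e+16 * 1.85e+14 / (1.5e10)^2 = 8.2222e+09
Step 2: ln(8.2222e+09) = 22.8301
Step 3: Vbi = 0.02585 * 22.8301 = 0.59 V

0.59


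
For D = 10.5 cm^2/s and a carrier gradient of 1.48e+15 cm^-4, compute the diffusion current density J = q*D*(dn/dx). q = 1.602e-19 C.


Step 1: J = q * D * (dn/dx)
Step 2: J = 1.602e-19 * 10.5 * 1.48e+15
Step 3: J = 2.49e-03 A/cm^2

2.49e-03


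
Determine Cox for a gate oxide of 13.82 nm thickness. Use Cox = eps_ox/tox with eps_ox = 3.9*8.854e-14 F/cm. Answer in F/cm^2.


Step 1: eps_ox = 3.9 * 8.854e-14 = 3.45306e-13 F/cm
Step 2: tox in cm = 13.82 nm * 1e-7 = 1.3820e-06 cm
Step 3: Cox = 3.45306e-13 / 1.3820e-06 = 2.50e-07 F/cm^2

2.50e-07


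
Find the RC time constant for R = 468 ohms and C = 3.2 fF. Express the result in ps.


Step 1: tau = R * C
Step 2: tau = 468 * 3.2 fF = 468 * 3.2e-15 F
Step 3: tau = 1.4976e-12 s = 1.4976 ps

1.4976


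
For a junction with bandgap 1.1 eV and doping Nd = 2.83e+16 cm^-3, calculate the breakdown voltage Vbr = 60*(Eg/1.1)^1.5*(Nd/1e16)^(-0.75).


Step 1: Eg/1.1 = 1.1/1.1 = 1.000000
Step 2: (Eg/1.1)^1.5 = 1.000000^1.5 = 1.000000
Step 3: (Nd/1e16)^(-0.75) = (2.83)^(-0.75) = 0.458311
Step 4: Vbr = 60 * 1.000000 * 0.458311 = 27.5 V

27.5


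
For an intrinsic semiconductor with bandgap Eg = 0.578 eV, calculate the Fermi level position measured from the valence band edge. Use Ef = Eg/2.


Step 1: For an intrinsic semiconductor, the Fermi level sits at midgap.
Step 2: Ef = Eg / 2 = 0.578 / 2 = 0.289 eV

0.289


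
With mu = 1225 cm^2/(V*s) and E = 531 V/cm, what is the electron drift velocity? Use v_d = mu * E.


Step 1: v_d = mu * E
Step 2: v_d = 1225 * 531 = 650475
Step 3: v_d = 6.50e+05 cm/s

6.50e+05


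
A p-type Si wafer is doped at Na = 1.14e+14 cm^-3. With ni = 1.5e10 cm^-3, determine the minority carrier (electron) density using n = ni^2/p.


Step 1: Majority hole concentration p ≈ Na = 1.14e+14 cm^-3
Step 2: n = ni^2 / Na = (1.5e10)^2 / 1.14e+14
Step 3: n = 1.97e+06 cm^-3

1.97e+06


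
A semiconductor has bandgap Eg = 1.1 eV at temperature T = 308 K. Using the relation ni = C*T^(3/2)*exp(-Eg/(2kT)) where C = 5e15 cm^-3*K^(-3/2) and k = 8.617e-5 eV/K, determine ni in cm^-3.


Step 1: Compute kT = 8.617e-5 * 308 = 0.02654036 eV
Step 2: Exponent = -Eg/(2kT) = -1.1/(2*0.02654036) = -20.72316
Step 3: T^(3/2) = 308^1.5 = 5405.38
Step 4: ni = 5e15 * 5405.38 * exp(-20.72316) = 2.70e+10 cm^-3

2.70e+10


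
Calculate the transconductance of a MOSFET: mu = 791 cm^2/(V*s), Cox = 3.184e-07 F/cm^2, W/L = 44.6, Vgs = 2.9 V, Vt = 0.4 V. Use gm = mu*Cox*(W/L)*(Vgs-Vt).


Step 1: Vov = Vgs - Vt = 2.9 - 0.4 = 2.5 V
Step 2: gm = mu * Cox * (W/L) * Vov
Step 3: gm = 791 * 3.184e-07 * 44.6 * 2.5 = 2.81e-02 S

2.81e-02


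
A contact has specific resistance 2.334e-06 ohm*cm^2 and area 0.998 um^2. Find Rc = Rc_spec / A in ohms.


Step 1: Convert area to cm^2: 0.998 um^2 = 9.9800e-09 cm^2
Step 2: Rc = Rc_spec / A = 2.334e-06 / 9.9800e-09
Step 3: Rc = 2.34e+02 ohms

2.34e+02


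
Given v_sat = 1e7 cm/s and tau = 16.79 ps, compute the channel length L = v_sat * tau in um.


Step 1: tau in seconds = 16.79 ps * 1e-12 = 1.6790e-11 s
Step 2: L = v_sat * tau = 1e7 * 1.6790e-11 = 1.6790e-04 cm
Step 3: L in um = 1.6790e-04 * 1e4 = 1.679 um

1.679


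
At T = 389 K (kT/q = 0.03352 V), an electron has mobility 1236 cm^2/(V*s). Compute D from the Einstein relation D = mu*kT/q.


Step 1: D = mu * (kT/q)
Step 2: D = 1236 * 0.03352
Step 3: D = 41.43 cm^2/s

41.43


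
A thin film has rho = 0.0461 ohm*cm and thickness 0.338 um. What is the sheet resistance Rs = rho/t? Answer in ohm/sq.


Step 1: Convert thickness to cm: t = 0.338 um = 3.3800e-05 cm
Step 2: Rs = rho / t = 0.0461 / 3.3800e-05
Step 3: Rs = 1363.9 ohm/sq

1363.9


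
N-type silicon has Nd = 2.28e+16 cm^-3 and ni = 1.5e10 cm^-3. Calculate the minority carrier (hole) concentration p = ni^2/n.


Step 1: Since Nd >> ni, n ≈ Nd = 2.28e+16 cm^-3
Step 2: p = ni^2 / n = (1.5e10)^2 / 2.28e+16
Step 3: p = 2.25e20 / 2.28e+16 = 9.87e+03 cm^-3

9.87e+03


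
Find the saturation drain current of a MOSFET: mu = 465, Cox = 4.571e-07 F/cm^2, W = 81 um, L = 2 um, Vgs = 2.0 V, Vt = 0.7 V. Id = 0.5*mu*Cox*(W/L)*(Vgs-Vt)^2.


Step 1: Overdrive voltage Vov = Vgs - Vt = 2.0 - 0.7 = 1.3 V
Step 2: W/L = 81/2 = 40.5
Step 3: Id = 0.5 * 465 * 4.571e-07 * 40.5 * 1.3^2
Step 4: Id = 7.27e-03 A

7.27e-03


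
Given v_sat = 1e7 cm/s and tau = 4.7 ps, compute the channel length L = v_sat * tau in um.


Step 1: tau in seconds = 4.7 ps * 1e-12 = 4.7000e-12 s
Step 2: L = v_sat * tau = 1e7 * 4.7000e-12 = 4.7000e-05 cm
Step 3: L in um = 4.7000e-05 * 1e4 = 0.47 um

0.47


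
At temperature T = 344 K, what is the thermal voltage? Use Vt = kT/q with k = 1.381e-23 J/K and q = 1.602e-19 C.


Step 1: kT = 1.381e-23 * 344 = 4.75064e-21 J
Step 2: Vt = kT/q = 4.75064e-21 / 1.602e-19
Step 3: Vt = 0.02965 V

0.02965


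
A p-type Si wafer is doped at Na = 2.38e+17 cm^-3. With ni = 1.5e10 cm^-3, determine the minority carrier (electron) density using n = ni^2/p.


Step 1: Majority hole concentration p ≈ Na = 2.38e+17 cm^-3
Step 2: n = ni^2 / Na = (1.5e10)^2 / 2.38e+17
Step 3: n = 9.45e+02 cm^-3

9.45e+02


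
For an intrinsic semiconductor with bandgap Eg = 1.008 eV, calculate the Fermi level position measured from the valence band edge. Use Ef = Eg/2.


Step 1: For an intrinsic semiconductor, the Fermi level sits at midgap.
Step 2: Ef = Eg / 2 = 1.008 / 2 = 0.504 eV

0.504


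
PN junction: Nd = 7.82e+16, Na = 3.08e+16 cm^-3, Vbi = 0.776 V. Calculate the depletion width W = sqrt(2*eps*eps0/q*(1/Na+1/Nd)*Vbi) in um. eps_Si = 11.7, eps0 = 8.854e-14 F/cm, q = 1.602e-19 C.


Step 1: 1/Na + 1/Nd = 1/3.08e+16 + 1/7.82e+16 = 4.52553e-17
Step 2: 2*eps*eps0/q = 2*11.7*8.854e-14/1.602e-19 = 1.293281e+07
Step 3: W^2 = 1.293281e+07 * 4.52553e-17 * 0.776 = 4.54176e-10
Step 4: W = sqrt(4.54176e-10) = 2.131e-05 cm = 0.2131 um

0.2131


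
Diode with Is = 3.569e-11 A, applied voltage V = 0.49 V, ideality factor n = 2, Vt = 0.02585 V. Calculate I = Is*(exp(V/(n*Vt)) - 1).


Step 1: V/(n*Vt) = 0.49/(2*0.02585) = 9.4778
Step 2: exp(9.4778) = 1.3066e+04
Step 3: I = 3.569e-11 * (1.3066e+04 - 1) = 4.66e-07 A

4.66e-07


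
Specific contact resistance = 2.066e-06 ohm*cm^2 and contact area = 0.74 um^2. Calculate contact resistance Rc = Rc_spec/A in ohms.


Step 1: Convert area to cm^2: 0.74 um^2 = 7.4000e-09 cm^2
Step 2: Rc = Rc_spec / A = 2.066e-06 / 7.4000e-09
Step 3: Rc = 2.79e+02 ohms

2.79e+02


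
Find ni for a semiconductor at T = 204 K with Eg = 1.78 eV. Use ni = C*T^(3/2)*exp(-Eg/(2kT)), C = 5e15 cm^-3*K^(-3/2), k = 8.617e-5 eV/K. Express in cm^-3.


Step 1: Compute kT = 8.617e-5 * 204 = 0.01757868 eV
Step 2: Exponent = -Eg/(2kT) = -1.78/(2*0.01757868) = -50.62951
Step 3: T^(3/2) = 204^1.5 = 2913.70
Step 4: ni = 5e15 * 2913.70 * exp(-50.62951) = 1.50e-03 cm^-3

1.50e-03


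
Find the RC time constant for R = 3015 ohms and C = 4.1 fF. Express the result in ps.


Step 1: tau = R * C
Step 2: tau = 3015 * 4.1 fF = 3015 * 4.1e-15 F
Step 3: tau = 1.23615e-11 s = 12.3615 ps

12.3615


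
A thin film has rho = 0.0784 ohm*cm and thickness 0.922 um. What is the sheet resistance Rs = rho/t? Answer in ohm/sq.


Step 1: Convert thickness to cm: t = 0.922 um = 9.2200e-05 cm
Step 2: Rs = rho / t = 0.0784 / 9.2200e-05
Step 3: Rs = 850.3 ohm/sq

850.3


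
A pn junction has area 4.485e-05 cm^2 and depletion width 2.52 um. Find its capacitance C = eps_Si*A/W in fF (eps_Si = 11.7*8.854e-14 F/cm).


Step 1: eps_Si = 11.7 * 8.854e-14 = 1.035918e-12 F/cm
Step 2: W in cm = 2.52 * 1e-4 = 2.52e-04 cm
Step 3: C = 1.035918e-12 * 4.485e-05 / 2.52e-04 = 1.843687e-13 F
Step 4: C = 184.37 fF

184.37


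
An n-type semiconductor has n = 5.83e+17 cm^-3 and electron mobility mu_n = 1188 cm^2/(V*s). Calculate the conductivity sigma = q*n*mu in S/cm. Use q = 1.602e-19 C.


Step 1: sigma = q * n * mu
Step 2: sigma = 1.602e-19 * 5.83e+17 * 1188
Step 3: sigma = 1.110e+02 S/cm

1.110e+02


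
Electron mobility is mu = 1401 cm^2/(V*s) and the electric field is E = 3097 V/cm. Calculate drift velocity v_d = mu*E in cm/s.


Step 1: v_d = mu * E
Step 2: v_d = 1401 * 3097 = 4338897
Step 3: v_d = 4.34e+06 cm/s

4.34e+06


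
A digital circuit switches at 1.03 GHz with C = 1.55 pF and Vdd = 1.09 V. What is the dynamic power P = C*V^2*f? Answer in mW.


Step 1: V^2 = 1.09^2 = 1.1881 V^2
Step 2: P = C*V^2*f = 1.55e-12 F * 1.1881 * 1.03e9 Hz
Step 3: P = 1.89680165e-03 W
Step 4: P = 1.897 mW

1.897


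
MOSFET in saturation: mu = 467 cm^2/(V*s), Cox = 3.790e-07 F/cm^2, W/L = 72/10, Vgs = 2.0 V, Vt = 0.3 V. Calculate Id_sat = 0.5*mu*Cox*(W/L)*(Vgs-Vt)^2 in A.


Step 1: Overdrive voltage Vov = Vgs - Vt = 2.0 - 0.3 = 1.7 V
Step 2: W/L = 72/10 = 7.2
Step 3: Id = 0.5 * 467 * 3.790e-07 * 7.2 * 1.7^2
Step 4: Id = 1.84e-03 A

1.84e-03


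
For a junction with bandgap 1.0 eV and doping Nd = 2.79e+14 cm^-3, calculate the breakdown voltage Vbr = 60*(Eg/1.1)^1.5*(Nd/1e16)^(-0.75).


Step 1: Eg/1.1 = 1.0/1.1 = 0.909091
Step 2: (Eg/1.1)^1.5 = 0.909091^1.5 = 0.866784
Step 3: (Nd/1e16)^(-0.75) = (0.0279)^(-0.75) = 14.648625
Step 4: Vbr = 60 * 0.866784 * 14.648625 = 761.8 V

761.8


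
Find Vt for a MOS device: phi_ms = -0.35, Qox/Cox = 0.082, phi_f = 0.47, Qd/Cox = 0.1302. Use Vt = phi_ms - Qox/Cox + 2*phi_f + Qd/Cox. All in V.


Step 1: Vt = phi_ms - Qox/Cox + 2*phi_f + Qd/Cox
Step 2: Vt = -0.35 - 0.082 + 2*0.47 + 0.1302
Step 3: Vt = -0.35 - 0.082 + 0.94 + 0.1302
Step 4: Vt = 0.6382 V

0.6382


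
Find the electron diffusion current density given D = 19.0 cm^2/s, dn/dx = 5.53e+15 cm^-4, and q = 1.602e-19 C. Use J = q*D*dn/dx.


Step 1: J = q * D * (dn/dx)
Step 2: J = 1.602e-19 * 19.0 * 5.53e+15
Step 3: J = 1.68e-02 A/cm^2

1.68e-02


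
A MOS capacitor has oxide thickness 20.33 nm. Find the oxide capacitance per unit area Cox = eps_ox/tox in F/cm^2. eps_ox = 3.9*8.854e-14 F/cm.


Step 1: eps_ox = 3.9 * 8.854e-14 = 3.45306e-13 F/cm
Step 2: tox in cm = 20.33 nm * 1e-7 = 2.0330e-06 cm
Step 3: Cox = 3.45306e-13 / 2.0330e-06 = 1.70e-07 F/cm^2

1.70e-07


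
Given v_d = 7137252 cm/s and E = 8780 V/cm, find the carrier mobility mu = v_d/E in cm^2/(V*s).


Step 1: mu = v_d / E
Step 2: mu = 7137252 / 8780
Step 3: mu = 812.9 cm^2/(V*s)

812.9


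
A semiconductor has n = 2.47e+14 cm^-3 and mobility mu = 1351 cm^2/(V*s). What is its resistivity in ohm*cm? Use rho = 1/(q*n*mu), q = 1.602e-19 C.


Step 1: sigma = q * n * mu = 1.602e-19 * 2.47e+14 * 1351 = 5.34583e-02 S/cm
Step 2: rho = 1 / sigma = 1 / 5.34583e-02 = 18.71 ohm*cm

18.71


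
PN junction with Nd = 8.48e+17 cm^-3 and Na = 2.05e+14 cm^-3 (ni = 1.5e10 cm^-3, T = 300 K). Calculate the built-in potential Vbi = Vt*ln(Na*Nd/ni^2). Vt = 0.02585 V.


Step 1: Compute Na*Nd/ni^2 = 2.05e+14 * 8.48e+17 / (1.5e10)^2 = 7.7262e+11
Step 2: ln(7.7262e+11) = 27.3731
Step 3: Vbi = 0.02585 * 27.3731 = 0.708 V

0.708


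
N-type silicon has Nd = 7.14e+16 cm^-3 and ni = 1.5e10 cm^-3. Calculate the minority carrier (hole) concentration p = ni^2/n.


Step 1: Since Nd >> ni, n ≈ Nd = 7.14e+16 cm^-3
Step 2: p = ni^2 / n = (1.5e10)^2 / 7.14e+16
Step 3: p = 2.25e20 / 7.14e+16 = 3.15e+03 cm^-3

3.15e+03


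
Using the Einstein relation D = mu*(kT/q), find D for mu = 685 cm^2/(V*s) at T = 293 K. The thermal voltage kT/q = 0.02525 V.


Step 1: D = mu * (kT/q)
Step 2: D = 685 * 0.02525
Step 3: D = 17.3 cm^2/s

17.3


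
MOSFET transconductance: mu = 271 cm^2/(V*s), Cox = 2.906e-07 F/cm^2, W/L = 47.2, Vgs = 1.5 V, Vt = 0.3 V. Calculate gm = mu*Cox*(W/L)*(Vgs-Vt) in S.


Step 1: Vov = Vgs - Vt = 1.5 - 0.3 = 1.2 V
Step 2: gm = mu * Cox * (W/L) * Vov
Step 3: gm = 271 * 2.906e-07 * 47.2 * 1.2 = 4.46e-03 S

4.46e-03


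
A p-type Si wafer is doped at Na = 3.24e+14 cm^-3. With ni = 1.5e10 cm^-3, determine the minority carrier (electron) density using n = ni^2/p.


Step 1: Majority hole concentration p ≈ Na = 3.24e+14 cm^-3
Step 2: n = ni^2 / Na = (1.5e10)^2 / 3.24e+14
Step 3: n = 6.94e+05 cm^-3

6.94e+05


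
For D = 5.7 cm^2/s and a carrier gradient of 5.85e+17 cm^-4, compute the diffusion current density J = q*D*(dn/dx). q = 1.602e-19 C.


Step 1: J = q * D * (dn/dx)
Step 2: J = 1.602e-19 * 5.7 * 5.85e+17
Step 3: J = 5.34e-01 A/cm^2

5.34e-01


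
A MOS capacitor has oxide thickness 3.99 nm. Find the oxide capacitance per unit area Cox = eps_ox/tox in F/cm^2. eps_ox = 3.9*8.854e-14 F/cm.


Step 1: eps_ox = 3.9 * 8.854e-14 = 3.45306e-13 F/cm
Step 2: tox in cm = 3.99 nm * 1e-7 = 3.9900e-07 cm
Step 3: Cox = 3.45306e-13 / 3.9900e-07 = 8.65e-07 F/cm^2

8.65e-07


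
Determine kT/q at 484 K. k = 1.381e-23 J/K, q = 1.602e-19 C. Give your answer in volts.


Step 1: kT = 1.381e-23 * 484 = 6.68404e-21 J
Step 2: Vt = kT/q = 6.68404e-21 / 1.602e-19
Step 3: Vt = 0.04172 V

0.04172


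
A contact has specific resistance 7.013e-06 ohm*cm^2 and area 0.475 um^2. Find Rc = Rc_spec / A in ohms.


Step 1: Convert area to cm^2: 0.475 um^2 = 4.7500e-09 cm^2
Step 2: Rc = Rc_spec / A = 7.013e-06 / 4.7500e-09
Step 3: Rc = 1.48e+03 ohms

1.48e+03


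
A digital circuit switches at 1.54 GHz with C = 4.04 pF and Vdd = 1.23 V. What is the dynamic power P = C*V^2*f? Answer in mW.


Step 1: V^2 = 1.23^2 = 1.5129 V^2
Step 2: P = C*V^2*f = 4.04e-12 F * 1.5129 * 1.54e9 Hz
Step 3: P = 9.41265864e-03 W
Step 4: P = 9.413 mW

9.413


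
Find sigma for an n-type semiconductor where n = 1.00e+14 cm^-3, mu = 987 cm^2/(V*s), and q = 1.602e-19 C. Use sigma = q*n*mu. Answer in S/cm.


Step 1: sigma = q * n * mu
Step 2: sigma = 1.602e-19 * 1.00e+14 * 987
Step 3: sigma = 1.581e-02 S/cm

1.581e-02


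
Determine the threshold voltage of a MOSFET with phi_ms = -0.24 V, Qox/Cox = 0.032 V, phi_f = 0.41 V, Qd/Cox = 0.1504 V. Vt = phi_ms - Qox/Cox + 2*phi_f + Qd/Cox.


Step 1: Vt = phi_ms - Qox/Cox + 2*phi_f + Qd/Cox
Step 2: Vt = -0.24 - 0.032 + 2*0.41 + 0.1504
Step 3: Vt = -0.24 - 0.032 + 0.82 + 0.1504
Step 4: Vt = 0.6984 V

0.6984


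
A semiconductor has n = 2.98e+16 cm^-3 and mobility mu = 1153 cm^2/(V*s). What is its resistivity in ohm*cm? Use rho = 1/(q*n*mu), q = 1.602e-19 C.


Step 1: sigma = q * n * mu = 1.602e-19 * 2.98e+16 * 1153 = 5.50438e+00 S/cm
Step 2: rho = 1 / sigma = 1 / 5.50438e+00 = 0.1817 ohm*cm

0.1817


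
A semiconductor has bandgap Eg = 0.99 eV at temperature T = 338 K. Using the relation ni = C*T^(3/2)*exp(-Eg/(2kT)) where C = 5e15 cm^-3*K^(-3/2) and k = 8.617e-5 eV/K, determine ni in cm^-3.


Step 1: Compute kT = 8.617e-5 * 338 = 0.02912546 eV
Step 2: Exponent = -Eg/(2kT) = -0.99/(2*0.02912546) = -16.99544
Step 3: T^(3/2) = 338^1.5 = 6214.05
Step 4: ni = 5e15 * 6214.05 * exp(-16.99544) = 1.29e+12 cm^-3

1.29e+12


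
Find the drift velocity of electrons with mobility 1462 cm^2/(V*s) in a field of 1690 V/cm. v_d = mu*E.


Step 1: v_d = mu * E
Step 2: v_d = 1462 * 1690 = 2470780
Step 3: v_d = 2.47e+06 cm/s

2.47e+06


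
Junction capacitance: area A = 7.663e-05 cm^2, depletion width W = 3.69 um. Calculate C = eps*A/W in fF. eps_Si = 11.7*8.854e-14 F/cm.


Step 1: eps_Si = 11.7 * 8.854e-14 = 1.035918e-12 F/cm
Step 2: W in cm = 3.69 * 1e-4 = 3.69e-04 cm
Step 3: C = 1.035918e-12 * 7.663e-05 / 3.69e-04 = 2.151284e-13 F
Step 4: C = 215.13 fF

215.13


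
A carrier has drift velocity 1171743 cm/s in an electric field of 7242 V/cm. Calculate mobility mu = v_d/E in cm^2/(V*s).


Step 1: mu = v_d / E
Step 2: mu = 1171743 / 7242
Step 3: mu = 161.8 cm^2/(V*s)

161.8


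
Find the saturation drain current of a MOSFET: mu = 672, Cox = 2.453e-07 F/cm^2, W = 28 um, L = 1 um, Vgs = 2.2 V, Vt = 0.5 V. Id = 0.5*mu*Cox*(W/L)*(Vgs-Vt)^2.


Step 1: Overdrive voltage Vov = Vgs - Vt = 2.2 - 0.5 = 1.7 V
Step 2: W/L = 28/1 = 28
Step 3: Id = 0.5 * 672 * 2.453e-07 * 28 * 1.7^2
Step 4: Id = 6.67e-03 A

6.67e-03


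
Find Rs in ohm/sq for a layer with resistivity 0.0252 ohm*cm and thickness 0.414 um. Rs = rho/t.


Step 1: Convert thickness to cm: t = 0.414 um = 4.1400e-05 cm
Step 2: Rs = rho / t = 0.0252 / 4.1400e-05
Step 3: Rs = 608.7 ohm/sq

608.7


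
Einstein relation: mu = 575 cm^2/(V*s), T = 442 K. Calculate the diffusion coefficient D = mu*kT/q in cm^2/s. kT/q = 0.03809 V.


Step 1: D = mu * (kT/q)
Step 2: D = 575 * 0.03809
Step 3: D = 21.9 cm^2/s

21.9


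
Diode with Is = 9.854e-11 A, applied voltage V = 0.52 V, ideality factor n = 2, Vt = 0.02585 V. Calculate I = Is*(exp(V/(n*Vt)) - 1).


Step 1: V/(n*Vt) = 0.52/(2*0.02585) = 10.0580
Step 2: exp(10.0580) = 2.3342e+04
Step 3: I = 9.854e-11 * (2.3342e+04 - 1) = 2.30e-06 A

2.30e-06


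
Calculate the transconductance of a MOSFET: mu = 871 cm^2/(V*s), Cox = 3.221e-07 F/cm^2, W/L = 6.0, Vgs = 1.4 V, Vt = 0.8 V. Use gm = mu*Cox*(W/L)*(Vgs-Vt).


Step 1: Vov = Vgs - Vt = 1.4 - 0.8 = 0.6 V
Step 2: gm = mu * Cox * (W/L) * Vov
Step 3: gm = 871 * 3.221e-07 * 6.0 * 0.6 = 1.01e-03 S

1.01e-03


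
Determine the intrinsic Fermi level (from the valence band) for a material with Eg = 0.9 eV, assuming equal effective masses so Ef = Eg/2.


Step 1: For an intrinsic semiconductor, the Fermi level sits at midgap.
Step 2: Ef = Eg / 2 = 0.9 / 2 = 0.45 eV

0.45


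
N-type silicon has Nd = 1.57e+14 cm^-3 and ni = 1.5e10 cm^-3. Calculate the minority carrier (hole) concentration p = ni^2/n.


Step 1: Since Nd >> ni, n ≈ Nd = 1.57e+14 cm^-3
Step 2: p = ni^2 / n = (1.5e10)^2 / 1.57e+14
Step 3: p = 2.25e20 / 1.57e+14 = 1.43e+06 cm^-3

1.43e+06


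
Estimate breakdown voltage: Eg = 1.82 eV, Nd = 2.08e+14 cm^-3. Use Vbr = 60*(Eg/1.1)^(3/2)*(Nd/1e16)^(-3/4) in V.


Step 1: Eg/1.1 = 1.82/1.1 = 1.654545
Step 2: (Eg/1.1)^1.5 = 1.654545^1.5 = 2.128227
Step 3: (Nd/1e16)^(-0.75) = (0.0208)^(-0.75) = 18.257970
Step 4: Vbr = 60 * 2.128227 * 18.257970 = 2331.4 V

2331.4


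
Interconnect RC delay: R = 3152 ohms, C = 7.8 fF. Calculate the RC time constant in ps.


Step 1: tau = R * C
Step 2: tau = 3152 * 7.8 fF = 3152 * 7.8e-15 F
Step 3: tau = 2.45856e-11 s = 24.5856 ps

24.5856


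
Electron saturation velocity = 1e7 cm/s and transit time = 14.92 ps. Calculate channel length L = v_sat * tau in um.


Step 1: tau in seconds = 14.92 ps * 1e-12 = 1.4920e-11 s
Step 2: L = v_sat * tau = 1e7 * 1.4920e-11 = 1.4920e-04 cm
Step 3: L in um = 1.4920e-04 * 1e4 = 1.492 um

1.492


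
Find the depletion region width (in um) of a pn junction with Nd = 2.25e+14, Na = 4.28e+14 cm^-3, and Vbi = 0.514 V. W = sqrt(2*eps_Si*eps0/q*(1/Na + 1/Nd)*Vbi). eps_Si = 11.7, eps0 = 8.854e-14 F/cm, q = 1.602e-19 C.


Step 1: 1/Na + 1/Nd = 1/4.28e+14 + 1/2.25e+14 = 6.78089e-15
Step 2: 2*eps*eps0/q = 2*11.7*8.854e-14/1.602e-19 = 1.293281e+07
Step 3: W^2 = 1.293281e+07 * 6.78089e-15 * 0.514 = 4.50757e-08
Step 4: W = sqrt(4.50757e-08) = 2.123e-04 cm = 2.123 um

2.123


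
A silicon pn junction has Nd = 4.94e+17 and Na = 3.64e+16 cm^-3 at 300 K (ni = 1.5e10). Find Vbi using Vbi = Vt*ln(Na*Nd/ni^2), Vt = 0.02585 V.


Step 1: Compute Na*Nd/ni^2 = 3.64e+16 * 4.94e+17 / (1.5e10)^2 = 7.9918e+13
Step 2: ln(7.9918e+13) = 32.0120
Step 3: Vbi = 0.02585 * 32.0120 = 0.828 V

0.828


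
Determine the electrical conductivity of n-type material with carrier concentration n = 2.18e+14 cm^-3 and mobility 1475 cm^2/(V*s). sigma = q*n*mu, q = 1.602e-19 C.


Step 1: sigma = q * n * mu
Step 2: sigma = 1.602e-19 * 2.18e+14 * 1475
Step 3: sigma = 5.151e-02 S/cm

5.151e-02


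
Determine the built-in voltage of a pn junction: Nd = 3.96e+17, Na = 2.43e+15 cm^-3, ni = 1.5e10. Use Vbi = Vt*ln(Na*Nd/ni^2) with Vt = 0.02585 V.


Step 1: Compute Na*Nd/ni^2 = 2.43e+15 * 3.96e+17 / (1.5e10)^2 = 4.2768e+12
Step 2: ln(4.2768e+12) = 29.0842
Step 3: Vbi = 0.02585 * 29.0842 = 0.752 V

0.752


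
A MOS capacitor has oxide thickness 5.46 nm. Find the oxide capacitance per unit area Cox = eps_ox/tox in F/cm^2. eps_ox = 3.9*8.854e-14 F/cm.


Step 1: eps_ox = 3.9 * 8.854e-14 = 3.45306e-13 F/cm
Step 2: tox in cm = 5.46 nm * 1e-7 = 5.4600e-07 cm
Step 3: Cox = 3.45306e-13 / 5.4600e-07 = 6.32e-07 F/cm^2

6.32e-07


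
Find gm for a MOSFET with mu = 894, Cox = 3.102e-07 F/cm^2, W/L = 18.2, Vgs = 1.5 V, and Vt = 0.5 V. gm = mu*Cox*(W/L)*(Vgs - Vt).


Step 1: Vov = Vgs - Vt = 1.5 - 0.5 = 1.0 V
Step 2: gm = mu * Cox * (W/L) * Vov
Step 3: gm = 894 * 3.102e-07 * 18.2 * 1.0 = 5.05e-03 S

5.05e-03


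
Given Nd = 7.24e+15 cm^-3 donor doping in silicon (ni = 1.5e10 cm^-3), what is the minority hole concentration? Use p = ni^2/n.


Step 1: Since Nd >> ni, n ≈ Nd = 7.24e+15 cm^-3
Step 2: p = ni^2 / n = (1.5e10)^2 / 7.24e+15
Step 3: p = 2.25e20 / 7.24e+15 = 3.11e+04 cm^-3

3.11e+04


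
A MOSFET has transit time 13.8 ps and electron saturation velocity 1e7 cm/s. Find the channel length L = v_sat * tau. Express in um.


Step 1: tau in seconds = 13.8 ps * 1e-12 = 1.3800e-11 s
Step 2: L = v_sat * tau = 1e7 * 1.3800e-11 = 1.3800e-04 cm
Step 3: L in um = 1.3800e-04 * 1e4 = 1.38 um

1.38


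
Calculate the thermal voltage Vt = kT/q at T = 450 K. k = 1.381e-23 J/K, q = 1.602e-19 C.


Step 1: kT = 1.381e-23 * 450 = 6.2145e-21 J
Step 2: Vt = kT/q = 6.2145e-21 / 1.602e-19
Step 3: Vt = 0.03879 V

0.03879


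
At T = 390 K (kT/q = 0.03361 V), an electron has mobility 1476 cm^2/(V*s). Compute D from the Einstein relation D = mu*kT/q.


Step 1: D = mu * (kT/q)
Step 2: D = 1476 * 0.03361
Step 3: D = 49.61 cm^2/s

49.61


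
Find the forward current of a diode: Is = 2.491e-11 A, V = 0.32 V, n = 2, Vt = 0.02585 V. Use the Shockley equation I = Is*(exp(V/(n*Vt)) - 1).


Step 1: V/(n*Vt) = 0.32/(2*0.02585) = 6.1896
Step 2: exp(6.1896) = 4.8765e+02
Step 3: I = 2.491e-11 * (4.8765e+02 - 1) = 1.21e-08 A

1.21e-08


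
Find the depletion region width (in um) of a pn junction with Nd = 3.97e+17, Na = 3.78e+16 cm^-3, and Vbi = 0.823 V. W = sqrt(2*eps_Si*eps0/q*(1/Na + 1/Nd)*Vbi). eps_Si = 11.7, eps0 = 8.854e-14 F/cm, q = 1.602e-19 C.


Step 1: 1/Na + 1/Nd = 1/3.78e+16 + 1/3.97e+17 = 2.89739e-17
Step 2: 2*eps*eps0/q = 2*11.7*8.854e-14/1.602e-19 = 1.293281e+07
Step 3: W^2 = 1.293281e+07 * 2.89739e-17 * 0.823 = 3.08390e-10
Step 4: W = sqrt(3.08390e-10) = 1.756e-05 cm = 0.1756 um

0.1756


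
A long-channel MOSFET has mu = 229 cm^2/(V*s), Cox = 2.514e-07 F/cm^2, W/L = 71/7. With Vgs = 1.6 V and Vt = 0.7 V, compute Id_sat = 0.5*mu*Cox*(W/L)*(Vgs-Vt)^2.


Step 1: Overdrive voltage Vov = Vgs - Vt = 1.6 - 0.7 = 0.9 V
Step 2: W/L = 71/7 = 10.1429
Step 3: Id = 0.5 * 229 * 2.514e-07 * 10.1429 * 0.9^2
Step 4: Id = 2.36e-04 A

2.36e-04


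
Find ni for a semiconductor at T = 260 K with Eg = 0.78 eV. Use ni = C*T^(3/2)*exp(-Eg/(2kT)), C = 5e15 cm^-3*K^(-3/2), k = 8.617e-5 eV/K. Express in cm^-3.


Step 1: Compute kT = 8.617e-5 * 260 = 0.0224042 eV
Step 2: Exponent = -Eg/(2kT) = -0.78/(2*0.0224042) = -17.40745
Step 3: T^(3/2) = 260^1.5 = 4192.37
Step 4: ni = 5e15 * 4192.37 * exp(-17.40745) = 5.77e+11 cm^-3

5.77e+11


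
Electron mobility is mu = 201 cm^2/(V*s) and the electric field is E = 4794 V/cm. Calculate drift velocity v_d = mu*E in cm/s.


Step 1: v_d = mu * E
Step 2: v_d = 201 * 4794 = 963594
Step 3: v_d = 9.64e+05 cm/s

9.64e+05


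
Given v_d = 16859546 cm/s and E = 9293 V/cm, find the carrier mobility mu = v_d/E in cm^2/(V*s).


Step 1: mu = v_d / E
Step 2: mu = 16859546 / 9293
Step 3: mu = 1814.22 cm^2/(V*s)

1814.22


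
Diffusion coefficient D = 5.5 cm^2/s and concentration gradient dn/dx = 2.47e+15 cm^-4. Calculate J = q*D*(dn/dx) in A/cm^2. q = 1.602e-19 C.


Step 1: J = q * D * (dn/dx)
Step 2: J = 1.602e-19 * 5.5 * 2.47e+15
Step 3: J = 2.18e-03 A/cm^2

2.18e-03


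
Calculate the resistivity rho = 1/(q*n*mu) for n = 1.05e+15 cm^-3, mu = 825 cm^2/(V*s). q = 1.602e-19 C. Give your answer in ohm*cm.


Step 1: sigma = q * n * mu = 1.602e-19 * 1.05e+15 * 825 = 1.38773e-01 S/cm
Step 2: rho = 1 / sigma = 1 / 1.38773e-01 = 7.206 ohm*cm

7.206


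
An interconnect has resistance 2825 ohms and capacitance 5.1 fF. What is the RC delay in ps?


Step 1: tau = R * C
Step 2: tau = 2825 * 5.1 fF = 2825 * 5.1e-15 F
Step 3: tau = 1.44075e-11 s = 14.4075 ps

14.4075


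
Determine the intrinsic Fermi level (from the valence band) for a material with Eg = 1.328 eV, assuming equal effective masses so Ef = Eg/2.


Step 1: For an intrinsic semiconductor, the Fermi level sits at midgap.
Step 2: Ef = Eg / 2 = 1.328 / 2 = 0.664 eV

0.664


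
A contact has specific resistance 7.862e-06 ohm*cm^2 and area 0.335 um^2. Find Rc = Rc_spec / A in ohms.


Step 1: Convert area to cm^2: 0.335 um^2 = 3.3500e-09 cm^2
Step 2: Rc = Rc_spec / A = 7.862e-06 / 3.3500e-09
Step 3: Rc = 2.35e+03 ohms

2.35e+03


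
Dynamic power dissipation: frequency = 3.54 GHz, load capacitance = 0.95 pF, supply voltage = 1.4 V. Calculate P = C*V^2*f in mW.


Step 1: V^2 = 1.4^2 = 1.96 V^2
Step 2: P = C*V^2*f = 0.95e-12 F * 1.96 * 3.54e9 Hz
Step 3: P = 6.59148e-03 W
Step 4: P = 6.591 mW

6.591


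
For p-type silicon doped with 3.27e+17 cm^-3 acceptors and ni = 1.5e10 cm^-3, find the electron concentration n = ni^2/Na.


Step 1: Majority hole concentration p ≈ Na = 3.27e+17 cm^-3
Step 2: n = ni^2 / Na = (1.5e10)^2 / 3.27e+17
Step 3: n = 6.88e+02 cm^-3

6.88e+02


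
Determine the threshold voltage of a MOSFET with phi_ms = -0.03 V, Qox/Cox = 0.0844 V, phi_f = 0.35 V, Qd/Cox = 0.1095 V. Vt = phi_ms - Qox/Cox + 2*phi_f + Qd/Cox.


Step 1: Vt = phi_ms - Qox/Cox + 2*phi_f + Qd/Cox
Step 2: Vt = -0.03 - 0.0844 + 2*0.35 + 0.1095
Step 3: Vt = -0.03 - 0.0844 + 0.7 + 0.1095
Step 4: Vt = 0.6951 V

0.6951


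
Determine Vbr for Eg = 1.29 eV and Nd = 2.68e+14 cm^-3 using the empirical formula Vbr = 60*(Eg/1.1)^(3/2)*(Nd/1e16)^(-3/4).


Step 1: Eg/1.1 = 1.29/1.1 = 1.172727
Step 2: (Eg/1.1)^1.5 = 1.172727^1.5 = 1.269976
Step 3: (Nd/1e16)^(-0.75) = (0.0268)^(-0.75) = 15.097287
Step 4: Vbr = 60 * 1.269976 * 15.097287 = 1150.4 V

1150.4


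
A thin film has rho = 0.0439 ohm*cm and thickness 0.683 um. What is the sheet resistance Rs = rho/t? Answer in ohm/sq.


Step 1: Convert thickness to cm: t = 0.683 um = 6.8300e-05 cm
Step 2: Rs = rho / t = 0.0439 / 6.8300e-05
Step 3: Rs = 642.8 ohm/sq

642.8


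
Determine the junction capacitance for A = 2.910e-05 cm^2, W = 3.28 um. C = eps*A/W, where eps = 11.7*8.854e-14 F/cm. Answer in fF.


Step 1: eps_Si = 11.7 * 8.854e-14 = 1.035918e-12 F/cm
Step 2: W in cm = 3.28 * 1e-4 = 3.28e-04 cm
Step 3: C = 1.035918e-12 * 2.910e-05 / 3.28e-04 = 9.190614e-14 F
Step 4: C = 91.91 fF

91.91


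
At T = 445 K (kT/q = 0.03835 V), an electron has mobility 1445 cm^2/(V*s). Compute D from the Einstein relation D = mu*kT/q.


Step 1: D = mu * (kT/q)
Step 2: D = 1445 * 0.03835
Step 3: D = 55.42 cm^2/s

55.42


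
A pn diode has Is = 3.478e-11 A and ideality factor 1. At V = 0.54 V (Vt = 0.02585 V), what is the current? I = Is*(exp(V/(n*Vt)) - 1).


Step 1: V/(n*Vt) = 0.54/(1*0.02585) = 20.8897
Step 2: exp(20.8897) = 1.1811e+09
Step 3: I = 3.478e-11 * (1.1811e+09 - 1) = 4.11e-02 A

4.11e-02


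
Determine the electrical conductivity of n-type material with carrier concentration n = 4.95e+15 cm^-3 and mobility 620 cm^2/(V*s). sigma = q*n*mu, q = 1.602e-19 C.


Step 1: sigma = q * n * mu
Step 2: sigma = 1.602e-19 * 4.95e+15 * 620
Step 3: sigma = 4.917e-01 S/cm

4.917e-01


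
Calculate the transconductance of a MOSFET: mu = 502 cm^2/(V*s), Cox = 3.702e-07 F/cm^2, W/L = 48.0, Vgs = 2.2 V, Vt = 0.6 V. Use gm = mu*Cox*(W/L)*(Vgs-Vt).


Step 1: Vov = Vgs - Vt = 2.2 - 0.6 = 1.6 V
Step 2: gm = mu * Cox * (W/L) * Vov
Step 3: gm = 502 * 3.702e-07 * 48.0 * 1.6 = 1.43e-02 S

1.43e-02


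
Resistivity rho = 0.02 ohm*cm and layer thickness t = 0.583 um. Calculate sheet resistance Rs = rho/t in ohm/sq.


Step 1: Convert thickness to cm: t = 0.583 um = 5.8300e-05 cm
Step 2: Rs = rho / t = 0.02 / 5.8300e-05
Step 3: Rs = 343.1 ohm/sq

343.1


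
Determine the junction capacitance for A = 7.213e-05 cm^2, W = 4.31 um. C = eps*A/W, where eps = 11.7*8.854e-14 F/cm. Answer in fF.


Step 1: eps_Si = 11.7 * 8.854e-14 = 1.035918e-12 F/cm
Step 2: W in cm = 4.31 * 1e-4 = 4.31e-04 cm
Step 3: C = 1.035918e-12 * 7.213e-05 / 4.31e-04 = 1.733660e-13 F
Step 4: C = 173.37 fF

173.37


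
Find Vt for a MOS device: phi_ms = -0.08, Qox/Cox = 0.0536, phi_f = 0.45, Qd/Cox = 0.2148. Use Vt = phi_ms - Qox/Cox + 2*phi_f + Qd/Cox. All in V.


Step 1: Vt = phi_ms - Qox/Cox + 2*phi_f + Qd/Cox
Step 2: Vt = -0.08 - 0.0536 + 2*0.45 + 0.2148
Step 3: Vt = -0.08 - 0.0536 + 0.9 + 0.2148
Step 4: Vt = 0.9812 V

0.9812


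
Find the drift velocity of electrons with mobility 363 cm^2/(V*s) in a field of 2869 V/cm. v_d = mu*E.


Step 1: v_d = mu * E
Step 2: v_d = 363 * 2869 = 1041447
Step 3: v_d = 1.04e+06 cm/s

1.04e+06
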